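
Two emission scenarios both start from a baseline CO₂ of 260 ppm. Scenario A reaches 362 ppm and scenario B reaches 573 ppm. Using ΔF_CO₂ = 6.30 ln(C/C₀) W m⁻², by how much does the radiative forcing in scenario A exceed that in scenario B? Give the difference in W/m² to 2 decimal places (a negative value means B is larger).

ΔF_A − ΔF_B = -2.89 W/m²

ΔF_A = 6.30 ln(362/260) = 6.30 × 0.33096 = 2.0850 W/m².
ΔF_B = 6.30 ln(573/260) = 6.30 × 0.79020 = 4.9783 W/m².
Difference: 2.0850 − 4.9783 = -2.8933 W/m².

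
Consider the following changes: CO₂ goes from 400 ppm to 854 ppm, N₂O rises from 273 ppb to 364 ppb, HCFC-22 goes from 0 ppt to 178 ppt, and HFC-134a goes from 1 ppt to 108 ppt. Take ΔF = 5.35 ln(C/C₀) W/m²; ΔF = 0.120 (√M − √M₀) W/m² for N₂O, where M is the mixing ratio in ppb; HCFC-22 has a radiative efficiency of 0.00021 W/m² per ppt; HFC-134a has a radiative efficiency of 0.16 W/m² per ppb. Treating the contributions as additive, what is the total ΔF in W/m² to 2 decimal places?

ΔF = 4.42 W/m²

CO₂: 5.35 × ln(854/400) = 5.35 × ln(2.13500) = 5.35 × 0.75847 = 4.0578 W/m².
N₂O: 0.120 × (√364 − √273) = 0.120 × (19.0788 − 16.5227) = 0.120 × 2.5561 = 0.3067 W/m².
HCFC-22: ΔF = 0.00021 × (178 − 0) = 0.00021 × 178 = 0.0374 W/m².
HFC-134a: Δ = 108 − 1 = 107 ppt = 0.107 ppb; ΔF = 0.16 × 0.107 = 0.0171 W/m².
Total ΔF = 4.0578 + 0.3067 + 0.0374 + 0.0171 = 4.4190 W/m².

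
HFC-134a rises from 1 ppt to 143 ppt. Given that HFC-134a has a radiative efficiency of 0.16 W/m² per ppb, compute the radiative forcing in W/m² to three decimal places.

ΔF = 0.023 W/m²

HFC-134a: Δ = 143 − 1 = 142 ppt = 0.142 ppb; ΔF = 0.16 × 0.142 = 0.0227 W/m².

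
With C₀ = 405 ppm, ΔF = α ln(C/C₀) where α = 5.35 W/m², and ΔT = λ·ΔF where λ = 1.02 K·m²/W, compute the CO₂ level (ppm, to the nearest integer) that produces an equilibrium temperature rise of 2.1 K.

Required forcing: ΔF = ΔT/λ = 2.1/1.02 = 2.0588 W/m².
Then ln(C/405) = ΔF/5.35 = 2.0588/5.35 = 0.38482.
So C = 405 × e^0.38482 = 405 × 1.46935 = 595.09 ppm.

C ≈ 595 ppm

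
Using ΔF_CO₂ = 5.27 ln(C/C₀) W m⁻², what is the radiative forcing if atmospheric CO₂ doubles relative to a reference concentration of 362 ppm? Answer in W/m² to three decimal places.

ΔF = 5.27 × ln(2) = 5.27 × 0.69315 = 3.6529 W/m².

ΔF = 3.653 W/m²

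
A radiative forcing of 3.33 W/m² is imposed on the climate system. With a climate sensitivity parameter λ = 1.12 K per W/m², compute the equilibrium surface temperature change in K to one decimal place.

ΔT = 3.7 K

ΔT = λ ΔF = 1.12 × 3.33 = 3.7296 K.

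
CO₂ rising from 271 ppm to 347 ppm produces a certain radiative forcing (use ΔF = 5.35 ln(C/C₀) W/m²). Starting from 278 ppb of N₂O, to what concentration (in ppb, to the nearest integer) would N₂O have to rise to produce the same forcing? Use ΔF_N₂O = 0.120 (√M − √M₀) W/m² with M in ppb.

M ≈ 767 ppb

CO₂ forcing: 5.35 × ln(347/271) = 5.35 × 0.247206 = 1.32255 W/m².
Set 0.120(√M − √278) = 1.32255: √M = 1.32255/0.120 + √278 = 11.0213 + 16.6733 = 27.6946.
M = (27.6946)² = 766.99 ppb.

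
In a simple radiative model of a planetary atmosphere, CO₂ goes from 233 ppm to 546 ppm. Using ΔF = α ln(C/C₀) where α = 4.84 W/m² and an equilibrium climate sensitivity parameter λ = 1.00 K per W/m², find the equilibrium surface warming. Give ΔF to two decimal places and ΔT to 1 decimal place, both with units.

CO₂: 4.84 × ln(546/233) = 4.84 × ln(2.34335) = 4.84 × 0.85158 = 4.1216 W/m².
ΔT = λ ΔF = 1.00 × 4.12 = 4.1200 K.

ΔF = 4.12 W/m²; ΔT = 4.1 K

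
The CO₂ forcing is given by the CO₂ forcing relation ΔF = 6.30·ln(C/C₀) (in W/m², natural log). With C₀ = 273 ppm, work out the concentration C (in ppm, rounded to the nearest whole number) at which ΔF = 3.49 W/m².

Set 6.30 ln(C/273) = 3.49, so ln(C/273) = 3.49/6.30 = 0.55397.
Then C/273 = e^0.55397 = 1.74015, giving C = 273 × 1.74015 = 475.06 ppm.

C ≈ 475 ppm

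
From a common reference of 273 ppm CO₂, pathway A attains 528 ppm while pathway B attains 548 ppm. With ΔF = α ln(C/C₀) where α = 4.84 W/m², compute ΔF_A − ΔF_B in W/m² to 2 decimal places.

ΔF_A = 4.84 ln(528/273) = 4.84 × 0.65962 = 3.1926 W/m².
ΔF_B = 4.84 ln(548/273) = 4.84 × 0.69680 = 3.3725 W/m².
Difference: 3.1926 − 3.3725 = -0.1799 W/m².

ΔF_A − ΔF_B = -0.18 W/m²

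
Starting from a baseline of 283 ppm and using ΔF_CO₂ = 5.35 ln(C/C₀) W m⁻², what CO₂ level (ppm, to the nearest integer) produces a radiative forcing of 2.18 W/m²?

C ≈ 425 ppm

Set 5.35 ln(C/283) = 2.18, so ln(C/283) = 2.18/5.35 = 0.40748.
Then C/283 = e^0.40748 = 1.50303, giving C = 283 × 1.50303 = 425.36 ppm.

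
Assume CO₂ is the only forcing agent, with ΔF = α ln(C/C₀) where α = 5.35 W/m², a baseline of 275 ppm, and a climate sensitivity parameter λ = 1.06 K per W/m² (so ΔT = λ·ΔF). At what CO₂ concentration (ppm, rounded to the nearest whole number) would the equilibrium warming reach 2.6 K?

Required forcing: ΔF = ΔT/λ = 2.6/1.06 = 2.4528 W/m².
Then ln(C/275) = ΔF/5.35 = 2.4528/5.35 = 0.45847.
So C = 275 × e^0.45847 = 275 × 1.58165 = 434.95 ppm.

C ≈ 435 ppm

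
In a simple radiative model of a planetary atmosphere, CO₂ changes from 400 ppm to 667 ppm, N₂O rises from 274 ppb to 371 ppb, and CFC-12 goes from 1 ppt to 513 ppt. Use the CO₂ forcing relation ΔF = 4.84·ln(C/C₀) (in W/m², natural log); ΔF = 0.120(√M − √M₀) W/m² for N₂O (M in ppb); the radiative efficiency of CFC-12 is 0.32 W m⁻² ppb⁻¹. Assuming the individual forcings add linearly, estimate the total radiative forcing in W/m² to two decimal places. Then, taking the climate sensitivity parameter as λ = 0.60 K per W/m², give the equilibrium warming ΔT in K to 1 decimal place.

CO₂: 4.84 × ln(667/400) = 4.84 × ln(1.66750) = 4.84 × 0.51133 = 2.4748 W/m².
N₂O: 0.120 × (√371 − √274) = 0.120 × (19.2614 − 16.5529) = 0.120 × 2.7085 = 0.3250 W/m².
CFC-12: Δ = 513 − 1 = 512 ppt = 0.512 ppb; ΔF = 0.32 × 0.512 = 0.1638 W/m².
Total ΔF = 2.4748 + 0.3250 + 0.1638 = 2.9636 W/m².
ΔT = λ ΔF = 0.60 × 2.96 = 1.7760 K.

ΔF = 2.96 W/m²; ΔT = 1.8 K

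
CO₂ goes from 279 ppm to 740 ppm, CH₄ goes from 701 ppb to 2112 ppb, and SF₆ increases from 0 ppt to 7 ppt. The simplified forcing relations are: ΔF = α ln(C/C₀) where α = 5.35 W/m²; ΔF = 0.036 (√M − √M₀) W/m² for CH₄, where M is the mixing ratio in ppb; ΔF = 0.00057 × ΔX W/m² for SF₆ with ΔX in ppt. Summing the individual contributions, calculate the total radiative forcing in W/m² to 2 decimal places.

ΔF = 5.92 W/m²

CO₂: 5.35 × ln(740/279) = 5.35 × ln(2.65233) = 5.35 × 0.97544 = 5.2186 W/m².
CH₄: 0.036 × (√2112 − √701) = 0.036 × (45.9565 − 26.4764) = 0.036 × 19.4801 = 0.7013 W/m².
SF₆: ΔF = 0.00057 × (7 − 0) = 0.00057 × 7 = 0.0040 W/m².
Total ΔF = 5.2186 + 0.7013 + 0.0040 = 5.9239 W/m².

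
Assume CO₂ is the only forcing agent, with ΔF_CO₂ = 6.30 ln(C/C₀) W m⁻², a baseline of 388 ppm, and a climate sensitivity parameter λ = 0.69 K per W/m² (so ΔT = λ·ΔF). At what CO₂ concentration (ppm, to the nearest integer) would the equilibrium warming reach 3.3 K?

C ≈ 829 ppm

Required forcing: ΔF = ΔT/λ = 3.3/0.69 = 4.7826 W/m².
Then ln(C/388) = ΔF/6.30 = 4.7826/6.30 = 0.75914.
So C = 388 × e^0.75914 = 388 × 2.13644 = 828.94 ppm.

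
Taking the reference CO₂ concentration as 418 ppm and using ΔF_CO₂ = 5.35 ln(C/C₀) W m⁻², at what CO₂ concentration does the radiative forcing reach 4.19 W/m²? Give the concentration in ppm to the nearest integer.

C ≈ 915 ppm

Set 5.35 ln(C/418) = 4.19, so ln(C/418) = 4.19/5.35 = 0.78318.
Then C/418 = e^0.78318 = 2.18842, giving C = 418 × 2.18842 = 914.76 ppm.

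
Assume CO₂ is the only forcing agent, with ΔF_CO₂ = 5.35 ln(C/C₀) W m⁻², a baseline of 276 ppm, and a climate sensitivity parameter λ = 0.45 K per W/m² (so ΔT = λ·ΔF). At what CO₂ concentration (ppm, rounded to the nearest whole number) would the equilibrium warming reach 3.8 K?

C ≈ 1338 ppm

Required forcing: ΔF = ΔT/λ = 3.8/0.45 = 8.4444 W/m².
Then ln(C/276) = ΔF/5.35 = 8.4444/5.35 = 1.57839.
So C = 276 × e^1.57839 = 276 × 4.84715 = 1337.81 ppm.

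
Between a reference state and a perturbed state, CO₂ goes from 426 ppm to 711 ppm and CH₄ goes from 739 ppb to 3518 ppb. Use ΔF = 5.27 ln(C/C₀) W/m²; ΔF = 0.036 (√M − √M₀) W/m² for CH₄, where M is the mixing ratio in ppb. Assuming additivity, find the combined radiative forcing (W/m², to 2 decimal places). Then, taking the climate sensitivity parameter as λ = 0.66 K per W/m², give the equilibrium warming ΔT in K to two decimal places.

CO₂: 5.27 × ln(711/426) = 5.27 × ln(1.66901) = 5.27 × 0.51223 = 2.6995 W/m².
CH₄: 0.036 × (√3518 − √739) = 0.036 × (59.3127 − 27.1846) = 0.036 × 32.1281 = 1.1566 W/m².
Total ΔF = 2.6995 + 1.1566 = 3.8561 W/m².
ΔT = λ ΔF = 0.66 × 3.86 = 2.5476 K.

ΔF = 3.86 W/m²; ΔT = 2.55 K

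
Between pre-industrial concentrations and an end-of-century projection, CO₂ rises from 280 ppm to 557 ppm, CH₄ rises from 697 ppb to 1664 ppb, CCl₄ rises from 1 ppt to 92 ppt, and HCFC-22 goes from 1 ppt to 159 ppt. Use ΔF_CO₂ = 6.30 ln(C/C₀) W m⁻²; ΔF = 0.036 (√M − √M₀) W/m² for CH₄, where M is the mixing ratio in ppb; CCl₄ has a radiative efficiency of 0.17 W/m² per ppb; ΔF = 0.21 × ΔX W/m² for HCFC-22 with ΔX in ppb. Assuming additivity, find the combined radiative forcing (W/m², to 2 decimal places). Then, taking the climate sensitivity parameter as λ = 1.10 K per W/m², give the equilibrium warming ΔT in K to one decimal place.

ΔF = 4.90 W/m²; ΔT = 5.4 K

CO₂: 6.30 × ln(557/280) = 6.30 × ln(1.98929) = 6.30 × 0.68778 = 4.3330 W/m².
CH₄: 0.036 × (√1664 − √697) = 0.036 × (40.7922 − 26.4008) = 0.036 × 14.3914 = 0.5181 W/m².
CCl₄: Δ = 92 − 1 = 91 ppt = 0.091 ppb; ΔF = 0.17 × 0.091 = 0.0155 W/m².
HCFC-22: Δ = 159 − 1 = 158 ppt = 0.158 ppb; ΔF = 0.21 × 0.158 = 0.0332 W/m².
Total ΔF = 4.3330 + 0.5181 + 0.0155 + 0.0332 = 4.8998 W/m².
ΔT = λ ΔF = 1.10 × 4.90 = 5.3900 K.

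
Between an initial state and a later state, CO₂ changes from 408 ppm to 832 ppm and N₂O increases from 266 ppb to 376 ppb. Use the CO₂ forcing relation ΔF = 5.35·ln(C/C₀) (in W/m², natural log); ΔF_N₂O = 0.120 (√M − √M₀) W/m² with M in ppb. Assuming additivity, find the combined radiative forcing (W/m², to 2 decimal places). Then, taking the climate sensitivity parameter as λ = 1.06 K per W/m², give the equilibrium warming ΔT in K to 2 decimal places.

CO₂: 5.35 × ln(832/408) = 5.35 × ln(2.03922) = 5.35 × 0.71257 = 3.8122 W/m².
N₂O: 0.120 × (√376 − √266) = 0.120 × (19.3907 − 16.3095) = 0.120 × 3.0812 = 0.3697 W/m².
Total ΔF = 3.8122 + 0.3697 = 4.1819 W/m².
ΔT = λ ΔF = 1.06 × 4.18 = 4.4308 K.

ΔF = 4.18 W/m²; ΔT = 4.43 K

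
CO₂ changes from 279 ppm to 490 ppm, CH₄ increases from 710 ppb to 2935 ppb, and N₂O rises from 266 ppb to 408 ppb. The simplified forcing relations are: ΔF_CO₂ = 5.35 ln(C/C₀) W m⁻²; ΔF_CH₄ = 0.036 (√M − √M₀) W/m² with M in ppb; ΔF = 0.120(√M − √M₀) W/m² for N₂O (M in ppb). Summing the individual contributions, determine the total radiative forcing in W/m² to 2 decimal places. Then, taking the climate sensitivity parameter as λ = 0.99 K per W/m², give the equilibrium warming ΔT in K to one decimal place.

CO₂: 5.35 × ln(490/279) = 5.35 × ln(1.75627) = 5.35 × 0.56319 = 3.0131 W/m².
CH₄: 0.036 × (√2935 − √710) = 0.036 × (54.1756 − 26.6458) = 0.036 × 27.5298 = 0.9911 W/m².
N₂O: 0.120 × (√408 − √266) = 0.120 × (20.1990 − 16.3095) = 0.120 × 3.8895 = 0.4667 W/m².
Total ΔF = 3.0131 + 0.9911 + 0.4667 = 4.4709 W/m².
ΔT = λ ΔF = 0.99 × 4.47 = 4.4253 K.

ΔF = 4.47 W/m²; ΔT = 4.4 K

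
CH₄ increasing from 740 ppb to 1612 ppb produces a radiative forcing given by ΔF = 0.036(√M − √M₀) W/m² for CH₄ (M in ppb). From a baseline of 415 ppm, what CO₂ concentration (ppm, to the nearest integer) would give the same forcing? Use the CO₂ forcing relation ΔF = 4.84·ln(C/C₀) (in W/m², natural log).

CH₄ forcing: 0.036 × (√1612 − √740) = 0.036 × (40.1497 − 27.2029) = 0.036 × 12.9468 = 0.46608 W/m².
Set 4.84 ln(C/415) = 0.46608: ln(C/415) = 0.46608/4.84 = 0.09630, so C = 415 × e^0.09630 = 415 × 1.10109 = 456.95 ppm.

C ≈ 457 ppm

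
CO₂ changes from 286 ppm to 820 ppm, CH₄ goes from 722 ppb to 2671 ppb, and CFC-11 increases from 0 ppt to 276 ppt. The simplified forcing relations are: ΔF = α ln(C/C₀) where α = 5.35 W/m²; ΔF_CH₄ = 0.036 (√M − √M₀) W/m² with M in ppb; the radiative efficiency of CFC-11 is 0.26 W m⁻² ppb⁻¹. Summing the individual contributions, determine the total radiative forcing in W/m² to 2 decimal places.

CO₂: 5.35 × ln(820/286) = 5.35 × ln(2.86713) = 5.35 × 1.05331 = 5.6352 W/m².
CH₄: 0.036 × (√2671 − √722) = 0.036 × (51.6817 − 26.8701) = 0.036 × 24.8116 = 0.8932 W/m².
CFC-11: Δ = 276 − 0 = 276 ppt = 0.276 ppb; ΔF = 0.26 × 0.276 = 0.0718 W/m².
Total ΔF = 5.6352 + 0.8932 + 0.0718 = 6.6002 W/m².

ΔF = 6.60 W/m²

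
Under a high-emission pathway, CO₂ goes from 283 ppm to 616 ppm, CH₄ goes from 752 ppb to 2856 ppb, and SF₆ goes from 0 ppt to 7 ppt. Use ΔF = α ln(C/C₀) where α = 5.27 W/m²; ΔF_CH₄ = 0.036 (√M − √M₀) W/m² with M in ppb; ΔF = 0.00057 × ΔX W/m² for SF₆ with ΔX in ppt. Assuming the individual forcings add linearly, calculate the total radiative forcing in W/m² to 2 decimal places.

ΔF = 5.04 W/m²

CO₂: 5.27 × ln(616/283) = 5.27 × ln(2.17668) = 5.27 × 0.77780 = 4.0990 W/m².
CH₄: 0.036 × (√2856 − √752) = 0.036 × (53.4416 − 27.4226) = 0.036 × 26.0190 = 0.9367 W/m².
SF₆: ΔF = 0.00057 × (7 − 0) = 0.00057 × 7 = 0.0040 W/m².
Total ΔF = 4.0990 + 0.9367 + 0.0040 = 5.0397 W/m².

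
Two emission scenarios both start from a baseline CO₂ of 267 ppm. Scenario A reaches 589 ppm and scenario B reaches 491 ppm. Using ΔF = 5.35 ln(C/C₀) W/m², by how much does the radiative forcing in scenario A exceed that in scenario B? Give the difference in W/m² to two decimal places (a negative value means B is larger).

ΔF_A = 5.35 ln(589/267) = 5.35 × 0.79118 = 4.2328 W/m².
ΔF_B = 5.35 ln(491/267) = 5.35 × 0.60920 = 3.2592 W/m².
Difference: 4.2328 − 3.2592 = 0.9736 W/m².
(Equivalently, ΔF_A − ΔF_B = 5.35 ln(589/491) = 5.35 × 0.18198 = 0.9736 W/m².)

ΔF_A − ΔF_B = 0.97 W/m²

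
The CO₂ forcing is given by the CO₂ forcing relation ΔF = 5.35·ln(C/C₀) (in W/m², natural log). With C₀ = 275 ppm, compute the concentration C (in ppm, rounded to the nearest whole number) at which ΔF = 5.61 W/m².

C ≈ 785 ppm

Set 5.35 ln(C/275) = 5.61, so ln(C/275) = 5.61/5.35 = 1.04860.
Then C/275 = e^1.04860 = 2.85365, giving C = 275 × 2.85365 = 784.75 ppm.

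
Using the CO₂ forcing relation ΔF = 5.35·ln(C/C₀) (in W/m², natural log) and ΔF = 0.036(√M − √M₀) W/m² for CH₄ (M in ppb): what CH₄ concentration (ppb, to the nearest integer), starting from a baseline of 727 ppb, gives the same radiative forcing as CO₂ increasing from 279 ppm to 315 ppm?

CO₂ forcing: 5.35 × ln(315/279) = 5.35 × 0.121361 = 0.64928 W/m².
Set 0.036(√M − √727) = 0.64928: √M = 0.64928/0.036 + √727 = 18.0356 + 26.9629 = 44.9985.
M = (44.9985)² = 2024.87 ppb.

M ≈ 2025 ppb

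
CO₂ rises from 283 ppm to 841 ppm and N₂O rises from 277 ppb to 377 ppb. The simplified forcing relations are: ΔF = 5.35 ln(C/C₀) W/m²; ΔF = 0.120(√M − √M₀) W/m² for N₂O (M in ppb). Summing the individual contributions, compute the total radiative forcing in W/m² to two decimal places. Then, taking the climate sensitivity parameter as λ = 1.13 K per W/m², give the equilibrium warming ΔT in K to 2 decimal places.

ΔF = 6.16 W/m²; ΔT = 6.96 K

CO₂: 5.35 × ln(841/283) = 5.35 × ln(2.97173) = 5.35 × 1.08914 = 5.8269 W/m².
N₂O: 0.120 × (√377 − √277) = 0.120 × (19.4165 − 16.6433) = 0.120 × 2.7732 = 0.3328 W/m².
Total ΔF = 5.8269 + 0.3328 = 6.1597 W/m².
ΔT = λ ΔF = 1.13 × 6.16 = 6.9608 K.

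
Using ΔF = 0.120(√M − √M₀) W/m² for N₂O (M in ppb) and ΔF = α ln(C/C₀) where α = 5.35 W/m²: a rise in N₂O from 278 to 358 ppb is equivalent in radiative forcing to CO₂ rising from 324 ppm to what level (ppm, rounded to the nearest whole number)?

N₂O forcing: 0.120 × (√358 − √278) = 0.120 × (18.9209 − 16.6733) = 0.120 × 2.2476 = 0.26971 W/m².
Set 5.35 ln(C/324) = 0.26971: ln(C/324) = 0.26971/5.35 = 0.05041, so C = 324 × e^0.05041 = 324 × 1.05170 = 340.75 ppm.

C ≈ 341 ppm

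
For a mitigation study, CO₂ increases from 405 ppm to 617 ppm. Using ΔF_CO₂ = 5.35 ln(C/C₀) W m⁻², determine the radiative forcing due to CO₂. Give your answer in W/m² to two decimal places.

ΔF = 2.25 W/m²

CO₂: 5.35 × ln(617/405) = 5.35 × ln(1.52346) = 5.35 × 0.42098 = 2.2522 W/m².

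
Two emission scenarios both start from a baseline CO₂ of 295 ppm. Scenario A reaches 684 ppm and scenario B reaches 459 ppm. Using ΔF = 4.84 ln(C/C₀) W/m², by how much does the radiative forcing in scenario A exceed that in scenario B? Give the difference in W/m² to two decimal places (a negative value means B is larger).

ΔF_A = 4.84 ln(684/295) = 4.84 × 0.84098 = 4.0703 W/m².
ΔF_B = 4.84 ln(459/295) = 4.84 × 0.44207 = 2.1396 W/m².
Difference: 4.0703 − 2.1396 = 1.9307 W/m².

ΔF_A − ΔF_B = 1.93 W/m²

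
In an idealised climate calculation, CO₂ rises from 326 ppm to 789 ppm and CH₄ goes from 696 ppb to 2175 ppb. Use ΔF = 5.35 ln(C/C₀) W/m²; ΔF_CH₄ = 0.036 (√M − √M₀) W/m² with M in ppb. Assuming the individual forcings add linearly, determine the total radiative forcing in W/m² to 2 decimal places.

CO₂: 5.35 × ln(789/326) = 5.35 × ln(2.42025) = 5.35 × 0.88387 = 4.7287 W/m².
CH₄: 0.036 × (√2175 − √696) = 0.036 × (46.6369 − 26.3818) = 0.036 × 20.2551 = 0.7292 W/m².
Total ΔF = 4.7287 + 0.7292 = 5.4579 W/m².

ΔF = 5.46 W/m²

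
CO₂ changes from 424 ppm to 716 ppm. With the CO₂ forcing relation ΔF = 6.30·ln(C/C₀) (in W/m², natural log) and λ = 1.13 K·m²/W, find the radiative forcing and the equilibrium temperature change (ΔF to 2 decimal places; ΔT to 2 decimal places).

ΔF = 3.30 W/m²; ΔT = 3.73 K

CO₂: 6.30 × ln(716/424) = 6.30 × ln(1.68868) = 6.30 × 0.52395 = 3.3009 W/m².
ΔT = λ ΔF = 1.13 × 3.30 = 3.7290 K.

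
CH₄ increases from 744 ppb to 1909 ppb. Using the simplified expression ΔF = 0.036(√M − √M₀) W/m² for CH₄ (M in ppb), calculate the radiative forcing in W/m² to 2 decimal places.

ΔF = 0.59 W/m²

CH₄: 0.036 × (√1909 − √744) = 0.036 × (43.6921 − 27.2764) = 0.036 × 16.4157 = 0.5910 W/m².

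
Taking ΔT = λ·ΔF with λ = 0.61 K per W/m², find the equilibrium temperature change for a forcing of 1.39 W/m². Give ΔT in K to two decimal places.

ΔT = λ ΔF = 0.61 × 1.39 = 0.8479 K.

ΔT = 0.85 K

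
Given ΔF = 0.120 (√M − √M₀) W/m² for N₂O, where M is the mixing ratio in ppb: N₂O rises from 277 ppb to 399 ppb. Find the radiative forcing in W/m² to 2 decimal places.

ΔF = 0.40 W/m²

N₂O: 0.120 × (√399 − √277) = 0.120 × (19.9750 − 16.6433) = 0.120 × 3.3317 = 0.3998 W/m².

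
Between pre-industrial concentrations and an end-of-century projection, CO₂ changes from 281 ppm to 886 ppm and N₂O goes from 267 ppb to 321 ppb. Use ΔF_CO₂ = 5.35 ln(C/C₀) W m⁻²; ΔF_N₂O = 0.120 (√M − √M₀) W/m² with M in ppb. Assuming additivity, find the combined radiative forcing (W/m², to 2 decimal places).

ΔF = 6.33 W/m²

CO₂: 5.35 × ln(886/281) = 5.35 × ln(3.15302) = 5.35 × 1.14836 = 6.1437 W/m².
N₂O: 0.120 × (√321 − √267) = 0.120 × (17.9165 − 16.3401) = 0.120 × 1.5764 = 0.1892 W/m².
Total ΔF = 6.1437 + 0.1892 = 6.3329 W/m².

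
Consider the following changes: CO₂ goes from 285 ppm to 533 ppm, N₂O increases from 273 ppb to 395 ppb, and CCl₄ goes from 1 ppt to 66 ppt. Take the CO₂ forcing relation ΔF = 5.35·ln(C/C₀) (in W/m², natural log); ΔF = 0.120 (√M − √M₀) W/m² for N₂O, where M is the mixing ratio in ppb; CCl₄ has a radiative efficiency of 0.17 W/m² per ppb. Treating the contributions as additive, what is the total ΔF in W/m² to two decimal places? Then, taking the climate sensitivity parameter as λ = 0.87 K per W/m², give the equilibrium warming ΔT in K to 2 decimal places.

ΔF = 3.76 W/m²; ΔT = 3.27 K

CO₂: 5.35 × ln(533/285) = 5.35 × ln(1.87018) = 5.35 × 0.62603 = 3.3493 W/m².
N₂O: 0.120 × (√395 − √273) = 0.120 × (19.8746 − 16.5227) = 0.120 × 3.3519 = 0.4022 W/m².
CCl₄: Δ = 66 − 1 = 65 ppt = 0.065 ppb; ΔF = 0.17 × 0.065 = 0.0111 W/m².
Total ΔF = 3.3493 + 0.4022 + 0.0111 = 3.7626 W/m².
ΔT = λ ΔF = 0.87 × 3.76 = 3.2712 K.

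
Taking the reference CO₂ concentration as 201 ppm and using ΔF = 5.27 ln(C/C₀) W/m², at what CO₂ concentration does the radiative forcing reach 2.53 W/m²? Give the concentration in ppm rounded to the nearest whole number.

C ≈ 325 ppm

Set 5.27 ln(C/201) = 2.53, so ln(C/201) = 2.53/5.27 = 0.48008.
Then C/201 = e^0.48008 = 1.61620, giving C = 201 × 1.61620 = 324.86 ppm.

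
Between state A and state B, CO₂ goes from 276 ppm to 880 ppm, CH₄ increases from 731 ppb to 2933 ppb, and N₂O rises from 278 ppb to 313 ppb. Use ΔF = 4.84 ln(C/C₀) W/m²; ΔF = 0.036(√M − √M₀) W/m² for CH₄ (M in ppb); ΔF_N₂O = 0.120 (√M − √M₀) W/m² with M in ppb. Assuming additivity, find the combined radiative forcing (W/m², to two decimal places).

ΔF = 6.71 W/m²

CO₂: 4.84 × ln(880/276) = 4.84 × ln(3.18841) = 4.84 × 1.15952 = 5.6121 W/m².
CH₄: 0.036 × (√2933 − √731) = 0.036 × (54.1572 − 27.0370) = 0.036 × 27.1202 = 0.9763 W/m².
N₂O: 0.120 × (√313 − √278) = 0.120 × (17.6918 − 16.6733) = 0.120 × 1.0185 = 0.1222 W/m².
Total ΔF = 5.6121 + 0.9763 + 0.1222 = 6.7106 W/m².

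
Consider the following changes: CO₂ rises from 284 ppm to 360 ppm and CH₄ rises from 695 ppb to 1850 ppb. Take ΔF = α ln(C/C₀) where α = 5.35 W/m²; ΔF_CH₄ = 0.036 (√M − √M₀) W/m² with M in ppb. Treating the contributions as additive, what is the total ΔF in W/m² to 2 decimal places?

CO₂: 5.35 × ln(360/284) = 5.35 × ln(1.26761) = 5.35 × 0.23713 = 1.2686 W/m².
CH₄: 0.036 × (√1850 − √695) = 0.036 × (43.0116 − 26.3629) = 0.036 × 16.6487 = 0.5994 W/m².
Total ΔF = 1.2686 + 0.5994 = 1.8680 W/m².

ΔF = 1.87 W/m²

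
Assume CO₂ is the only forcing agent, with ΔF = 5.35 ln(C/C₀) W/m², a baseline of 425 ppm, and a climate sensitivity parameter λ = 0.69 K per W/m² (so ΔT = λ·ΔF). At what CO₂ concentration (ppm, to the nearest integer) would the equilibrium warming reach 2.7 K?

C ≈ 883 ppm

Required forcing: ΔF = ΔT/λ = 2.7/0.69 = 3.9130 W/m².
Then ln(C/425) = ΔF/5.35 = 3.9130/5.35 = 0.73140.
So C = 425 × e^0.73140 = 425 × 2.07799 = 883.15 ppm.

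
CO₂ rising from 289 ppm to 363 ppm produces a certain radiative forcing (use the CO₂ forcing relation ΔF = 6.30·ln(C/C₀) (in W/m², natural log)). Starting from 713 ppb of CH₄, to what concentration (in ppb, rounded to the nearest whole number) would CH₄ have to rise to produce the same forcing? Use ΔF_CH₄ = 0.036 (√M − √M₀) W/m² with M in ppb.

CO₂ forcing: 6.30 × ln(363/289) = 6.30 × 0.227976 = 1.43625 W/m².
Set 0.036(√M − √713) = 1.43625: √M = 1.43625/0.036 + √713 = 39.8958 + 26.7021 = 66.5979.
M = (66.5979)² = 4435.28 ppb.

M ≈ 4435 ppb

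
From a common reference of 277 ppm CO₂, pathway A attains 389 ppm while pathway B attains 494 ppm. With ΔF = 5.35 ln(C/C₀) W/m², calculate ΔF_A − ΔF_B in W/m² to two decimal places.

ΔF_A = 5.35 ln(389/277) = 5.35 × 0.33956 = 1.8166 W/m².
ΔF_B = 5.35 ln(494/277) = 5.35 × 0.57852 = 3.0951 W/m².
Difference: 1.8166 − 3.0951 = -1.2785 W/m².

ΔF_A − ΔF_B = -1.28 W/m²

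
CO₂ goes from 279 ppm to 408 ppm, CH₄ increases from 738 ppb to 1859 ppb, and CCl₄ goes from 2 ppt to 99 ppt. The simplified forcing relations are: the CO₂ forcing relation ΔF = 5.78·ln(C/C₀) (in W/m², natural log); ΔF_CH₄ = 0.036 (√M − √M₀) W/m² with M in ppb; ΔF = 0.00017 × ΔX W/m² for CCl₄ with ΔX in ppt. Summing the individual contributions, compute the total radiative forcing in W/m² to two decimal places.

CO₂: 5.78 × ln(408/279) = 5.78 × ln(1.46237) = 5.78 × 0.38006 = 2.1967 W/m².
CH₄: 0.036 × (√1859 − √738) = 0.036 × (43.1161 − 27.1662) = 0.036 × 15.9499 = 0.5742 W/m².
CCl₄: ΔF = 0.00017 × (99 − 2) = 0.00017 × 97 = 0.0165 W/m².
Total ΔF = 2.1967 + 0.5742 + 0.0165 = 2.7874 W/m².

ΔF = 2.79 W/m²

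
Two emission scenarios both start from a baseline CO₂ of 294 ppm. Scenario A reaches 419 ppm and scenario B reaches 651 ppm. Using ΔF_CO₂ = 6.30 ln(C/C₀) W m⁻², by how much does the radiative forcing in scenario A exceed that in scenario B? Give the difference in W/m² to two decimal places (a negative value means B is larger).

ΔF_A = 6.30 ln(419/294) = 6.30 × 0.35429 = 2.2320 W/m².
ΔF_B = 6.30 ln(651/294) = 6.30 × 0.79493 = 5.0081 W/m².
Difference: 2.2320 − 5.0081 = -2.7761 W/m².

ΔF_A − ΔF_B = -2.78 W/m²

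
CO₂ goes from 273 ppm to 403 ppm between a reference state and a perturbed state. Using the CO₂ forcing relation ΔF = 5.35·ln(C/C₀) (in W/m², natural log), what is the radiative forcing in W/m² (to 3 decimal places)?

CO₂: 5.35 × ln(403/273) = 5.35 × ln(1.47619) = 5.35 × 0.38946 = 2.0836 W/m².

ΔF = 2.084 W/m²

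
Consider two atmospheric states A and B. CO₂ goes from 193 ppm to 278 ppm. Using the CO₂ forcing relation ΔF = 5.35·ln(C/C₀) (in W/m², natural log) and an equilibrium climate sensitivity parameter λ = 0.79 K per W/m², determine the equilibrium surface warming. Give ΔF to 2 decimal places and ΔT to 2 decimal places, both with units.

ΔF = 1.95 W/m²; ΔT = 1.54 K

CO₂: 5.35 × ln(278/193) = 5.35 × ln(1.44041) = 5.35 × 0.36493 = 1.9524 W/m².
ΔT = λ ΔF = 0.79 × 1.95 = 1.5405 K.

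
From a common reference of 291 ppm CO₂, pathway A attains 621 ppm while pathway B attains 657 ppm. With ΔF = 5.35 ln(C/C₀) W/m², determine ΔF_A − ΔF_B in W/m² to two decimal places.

ΔF_A − ΔF_B = -0.30 W/m²

ΔF_A = 5.35 ln(621/291) = 5.35 × 0.75801 = 4.0554 W/m².
ΔF_B = 5.35 ln(657/291) = 5.35 × 0.81436 = 4.3568 W/m².
Difference: 4.0554 − 4.3568 = -0.3014 W/m².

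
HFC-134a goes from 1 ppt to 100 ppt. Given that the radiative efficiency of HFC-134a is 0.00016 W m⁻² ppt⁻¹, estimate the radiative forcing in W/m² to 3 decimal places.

HFC-134a: ΔF = 0.00016 × (100 − 1) = 0.00016 × 99 = 0.0158 W/m².

ΔF = 0.016 W/m²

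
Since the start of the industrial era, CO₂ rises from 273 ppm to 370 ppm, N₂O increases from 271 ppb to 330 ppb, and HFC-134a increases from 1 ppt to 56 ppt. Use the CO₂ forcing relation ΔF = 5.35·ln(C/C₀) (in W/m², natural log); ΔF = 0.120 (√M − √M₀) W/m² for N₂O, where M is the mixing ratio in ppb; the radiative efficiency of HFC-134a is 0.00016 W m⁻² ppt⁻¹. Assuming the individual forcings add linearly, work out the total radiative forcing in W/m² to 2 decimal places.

ΔF = 1.84 W/m²

CO₂: 5.35 × ln(370/273) = 5.35 × ln(1.35531) = 5.35 × 0.30403 = 1.6266 W/m².
N₂O: 0.120 × (√330 − √271) = 0.120 × (18.1659 − 16.4621) = 0.120 × 1.7038 = 0.2045 W/m².
HFC-134a: ΔF = 0.00016 × (56 − 1) = 0.00016 × 55 = 0.0088 W/m².
Total ΔF = 1.6266 + 0.2045 + 0.0088 = 1.8399 W/m².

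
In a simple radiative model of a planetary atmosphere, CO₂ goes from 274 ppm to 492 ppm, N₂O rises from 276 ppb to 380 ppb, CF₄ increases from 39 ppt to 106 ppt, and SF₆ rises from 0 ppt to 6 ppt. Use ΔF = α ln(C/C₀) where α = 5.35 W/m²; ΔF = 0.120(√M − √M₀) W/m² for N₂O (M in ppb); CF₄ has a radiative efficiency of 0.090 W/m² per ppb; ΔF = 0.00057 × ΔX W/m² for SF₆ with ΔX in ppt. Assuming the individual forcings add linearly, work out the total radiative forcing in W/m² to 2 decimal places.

CO₂: 5.35 × ln(492/274) = 5.35 × ln(1.79562) = 5.35 × 0.58535 = 3.1316 W/m².
N₂O: 0.120 × (√380 − √276) = 0.120 × (19.4936 − 16.6132) = 0.120 × 2.8804 = 0.3456 W/m².
CF₄: Δ = 106 − 39 = 67 ppt = 0.067 ppb; ΔF = 0.090 × 0.067 = 0.0060 W/m².
SF₆: ΔF = 0.00057 × (6 − 0) = 0.00057 × 6 = 0.0034 W/m².
Total ΔF = 3.1316 + 0.3456 + 0.0060 + 0.0034 = 3.4866 W/m².

ΔF = 3.49 W/m²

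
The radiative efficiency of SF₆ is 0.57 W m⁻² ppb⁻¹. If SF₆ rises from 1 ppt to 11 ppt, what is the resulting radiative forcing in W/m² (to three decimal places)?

ΔF = 0.006 W/m²

SF₆: Δ = 11 − 1 = 10 ppt = 0.010 ppb; ΔF = 0.57 × 0.010 = 0.0057 W/m².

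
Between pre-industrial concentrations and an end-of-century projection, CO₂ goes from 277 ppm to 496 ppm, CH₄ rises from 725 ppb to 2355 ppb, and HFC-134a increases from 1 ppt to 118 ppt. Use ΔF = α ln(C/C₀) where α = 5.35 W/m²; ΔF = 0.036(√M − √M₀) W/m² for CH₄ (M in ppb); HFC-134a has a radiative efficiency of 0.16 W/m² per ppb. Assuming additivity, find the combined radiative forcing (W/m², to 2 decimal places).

CO₂: 5.35 × ln(496/277) = 5.35 × ln(1.79061) = 5.35 × 0.58256 = 3.1167 W/m².
CH₄: 0.036 × (√2355 − √725) = 0.036 × (48.5283 − 26.9258) = 0.036 × 21.6025 = 0.7777 W/m².
HFC-134a: Δ = 118 − 1 = 117 ppt = 0.117 ppb; ΔF = 0.16 × 0.117 = 0.0187 W/m².
Total ΔF = 3.1167 + 0.7777 + 0.0187 = 3.9131 W/m².

ΔF = 3.91 W/m²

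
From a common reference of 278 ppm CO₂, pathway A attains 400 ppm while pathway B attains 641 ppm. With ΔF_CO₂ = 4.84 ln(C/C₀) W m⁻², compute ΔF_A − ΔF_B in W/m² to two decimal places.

ΔF_A − ΔF_B = -2.28 W/m²

ΔF_A = 4.84 ln(400/278) = 4.84 × 0.36384 = 1.7610 W/m².
ΔF_B = 4.84 ln(641/278) = 4.84 × 0.83541 = 4.0434 W/m².
Difference: 1.7610 − 4.0434 = -2.2824 W/m².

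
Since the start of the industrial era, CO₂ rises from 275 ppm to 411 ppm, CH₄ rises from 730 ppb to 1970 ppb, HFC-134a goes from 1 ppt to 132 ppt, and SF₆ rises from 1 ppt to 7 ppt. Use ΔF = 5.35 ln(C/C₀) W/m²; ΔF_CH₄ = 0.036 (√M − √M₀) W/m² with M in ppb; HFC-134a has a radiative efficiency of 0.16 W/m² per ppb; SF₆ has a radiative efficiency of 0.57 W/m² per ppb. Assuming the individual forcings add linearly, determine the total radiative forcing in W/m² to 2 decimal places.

ΔF = 2.80 W/m²

CO₂: 5.35 × ln(411/275) = 5.35 × ln(1.49455) = 5.35 × 0.40183 = 2.1498 W/m².
CH₄: 0.036 × (√1970 − √730) = 0.036 × (44.3847 − 27.0185) = 0.036 × 17.3662 = 0.6252 W/m².
HFC-134a: Δ = 132 − 1 = 131 ppt = 0.131 ppb; ΔF = 0.16 × 0.131 = 0.0210 W/m².
SF₆: Δ = 7 − 1 = 6 ppt = 0.006 ppb; ΔF = 0.57 × 0.006 = 0.0034 W/m².
Total ΔF = 2.1498 + 0.6252 + 0.0210 + 0.0034 = 2.7994 W/m².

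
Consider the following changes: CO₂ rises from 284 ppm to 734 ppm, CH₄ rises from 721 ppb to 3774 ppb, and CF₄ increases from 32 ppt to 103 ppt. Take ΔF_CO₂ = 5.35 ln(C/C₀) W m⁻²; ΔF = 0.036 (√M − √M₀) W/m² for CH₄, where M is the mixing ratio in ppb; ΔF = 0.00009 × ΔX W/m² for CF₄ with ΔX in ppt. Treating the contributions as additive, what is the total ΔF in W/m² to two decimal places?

CO₂: 5.35 × ln(734/284) = 5.35 × ln(2.58451) = 5.35 × 0.94954 = 5.0800 W/m².
CH₄: 0.036 × (√3774 − √721) = 0.036 × (61.4329 − 26.8514) = 0.036 × 34.5815 = 1.2449 W/m².
CF₄: ΔF = 0.00009 × (103 − 32) = 0.00009 × 71 = 0.0064 W/m².
Total ΔF = 5.0800 + 1.2449 + 0.0064 = 6.3313 W/m².

ΔF = 6.33 W/m²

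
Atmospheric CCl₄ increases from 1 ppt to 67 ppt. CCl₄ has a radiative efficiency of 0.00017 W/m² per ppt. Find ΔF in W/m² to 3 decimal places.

CCl₄: ΔF = 0.00017 × (67 − 1) = 0.00017 × 66 = 0.0112 W/m².

ΔF = 0.011 W/m²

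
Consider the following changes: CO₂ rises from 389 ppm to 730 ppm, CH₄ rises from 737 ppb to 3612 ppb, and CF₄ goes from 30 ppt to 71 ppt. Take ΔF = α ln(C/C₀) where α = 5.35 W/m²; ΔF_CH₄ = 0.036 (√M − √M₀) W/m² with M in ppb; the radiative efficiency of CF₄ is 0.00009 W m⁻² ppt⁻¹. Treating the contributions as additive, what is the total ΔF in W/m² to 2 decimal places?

ΔF = 4.56 W/m²

CO₂: 5.35 × ln(730/389) = 5.35 × ln(1.87661) = 5.35 × 0.62947 = 3.3677 W/m².
CH₄: 0.036 × (√3612 − √737) = 0.036 × (60.0999 − 27.1477) = 0.036 × 32.9522 = 1.1863 W/m².
CF₄: ΔF = 0.00009 × (71 − 30) = 0.00009 × 41 = 0.0037 W/m².
Total ΔF = 3.3677 + 1.1863 + 0.0037 = 4.5577 W/m².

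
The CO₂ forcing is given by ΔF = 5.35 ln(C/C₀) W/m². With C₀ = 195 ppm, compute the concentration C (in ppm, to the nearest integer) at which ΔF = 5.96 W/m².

Set 5.35 ln(C/195) = 5.96, so ln(C/195) = 5.96/5.35 = 1.11402.
Then C/195 = e^1.11402 = 3.04658, giving C = 195 × 3.04658 = 594.08 ppm.

C ≈ 594 ppm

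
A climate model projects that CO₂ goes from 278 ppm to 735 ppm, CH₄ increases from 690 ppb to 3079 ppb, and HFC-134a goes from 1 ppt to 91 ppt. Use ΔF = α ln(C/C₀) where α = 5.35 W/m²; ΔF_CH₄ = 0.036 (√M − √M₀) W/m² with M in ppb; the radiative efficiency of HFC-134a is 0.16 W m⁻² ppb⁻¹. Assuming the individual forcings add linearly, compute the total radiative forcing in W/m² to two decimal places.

CO₂: 5.35 × ln(735/278) = 5.35 × ln(2.64388) = 5.35 × 0.97225 = 5.2015 W/m².
CH₄: 0.036 × (√3079 − √690) = 0.036 × (55.4887 − 26.2679) = 0.036 × 29.2208 = 1.0519 W/m².
HFC-134a: Δ = 91 − 1 = 90 ppt = 0.090 ppb; ΔF = 0.16 × 0.090 = 0.0144 W/m².
Total ΔF = 5.2015 + 1.0519 + 0.0144 = 6.2678 W/m².

ΔF = 6.27 W/m²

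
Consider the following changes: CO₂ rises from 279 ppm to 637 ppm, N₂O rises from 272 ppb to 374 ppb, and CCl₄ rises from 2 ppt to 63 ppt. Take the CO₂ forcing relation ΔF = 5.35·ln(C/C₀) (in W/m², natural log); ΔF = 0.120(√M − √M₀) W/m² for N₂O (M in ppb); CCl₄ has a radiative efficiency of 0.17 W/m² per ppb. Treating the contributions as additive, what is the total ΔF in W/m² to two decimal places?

CO₂: 5.35 × ln(637/279) = 5.35 × ln(2.28315) = 5.35 × 0.82556 = 4.4167 W/m².
N₂O: 0.120 × (√374 − √272) = 0.120 × (19.3391 − 16.4924) = 0.120 × 2.8467 = 0.3416 W/m².
CCl₄: Δ = 63 − 2 = 61 ppt = 0.061 ppb; ΔF = 0.17 × 0.061 = 0.0104 W/m².
Total ΔF = 4.4167 + 0.3416 + 0.0104 = 4.7687 W/m².

ΔF = 4.77 W/m²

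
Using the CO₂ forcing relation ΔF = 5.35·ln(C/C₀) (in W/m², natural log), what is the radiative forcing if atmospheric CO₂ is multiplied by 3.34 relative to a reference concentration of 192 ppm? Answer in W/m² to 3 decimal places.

ΔF = 6.452 W/m²

ΔF = 5.35 × ln(3.34) = 5.35 × 1.20597 = 6.4519 W/m².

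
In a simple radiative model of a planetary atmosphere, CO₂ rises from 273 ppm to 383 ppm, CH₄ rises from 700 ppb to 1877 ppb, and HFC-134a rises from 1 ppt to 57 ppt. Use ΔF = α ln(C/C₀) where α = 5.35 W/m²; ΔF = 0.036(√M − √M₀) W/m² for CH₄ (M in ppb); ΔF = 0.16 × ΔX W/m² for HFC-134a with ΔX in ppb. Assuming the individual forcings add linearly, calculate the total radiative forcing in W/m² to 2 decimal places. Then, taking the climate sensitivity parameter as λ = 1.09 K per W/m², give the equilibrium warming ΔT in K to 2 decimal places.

ΔF = 2.43 W/m²; ΔT = 2.65 K

CO₂: 5.35 × ln(383/273) = 5.35 × ln(1.40293) = 5.35 × 0.33856 = 1.8113 W/m².
CH₄: 0.036 × (√1877 − √700) = 0.036 × (43.3244 − 26.4575) = 0.036 × 16.8669 = 0.6072 W/m².
HFC-134a: Δ = 57 − 1 = 56 ppt = 0.056 ppb; ΔF = 0.16 × 0.056 = 0.0090 W/m².
Total ΔF = 1.8113 + 0.6072 + 0.0090 = 2.4275 W/m².
ΔT = λ ΔF = 1.09 × 2.43 = 2.6487 K.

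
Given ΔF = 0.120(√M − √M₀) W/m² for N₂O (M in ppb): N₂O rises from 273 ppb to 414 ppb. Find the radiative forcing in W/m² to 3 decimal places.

N₂O: 0.120 × (√414 − √273) = 0.120 × (20.3470 − 16.5227) = 0.120 × 3.8243 = 0.4589 W/m².

ΔF = 0.459 W/m²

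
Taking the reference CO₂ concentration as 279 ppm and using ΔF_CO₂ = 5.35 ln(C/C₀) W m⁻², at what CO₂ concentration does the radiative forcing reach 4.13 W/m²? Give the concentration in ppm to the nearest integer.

C ≈ 604 ppm

Set 5.35 ln(C/279) = 4.13, so ln(C/279) = 4.13/5.35 = 0.77196.
Then C/279 = e^0.77196 = 2.16400, giving C = 279 × 2.16400 = 603.76 ppm.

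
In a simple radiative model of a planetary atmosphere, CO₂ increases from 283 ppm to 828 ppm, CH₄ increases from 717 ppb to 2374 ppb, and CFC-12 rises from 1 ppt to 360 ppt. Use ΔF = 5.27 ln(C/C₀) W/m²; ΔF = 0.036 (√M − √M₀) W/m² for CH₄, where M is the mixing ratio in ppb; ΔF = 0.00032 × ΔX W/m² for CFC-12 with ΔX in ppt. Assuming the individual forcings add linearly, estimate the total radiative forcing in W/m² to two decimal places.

ΔF = 6.56 W/m²

CO₂: 5.27 × ln(828/283) = 5.27 × ln(2.92580) = 5.27 × 1.07357 = 5.6577 W/m².
CH₄: 0.036 × (√2374 − √717) = 0.036 × (48.7237 − 26.7769) = 0.036 × 21.9468 = 0.7901 W/m².
CFC-12: ΔF = 0.00032 × (360 − 1) = 0.00032 × 359 = 0.1149 W/m².
Total ΔF = 5.6577 + 0.7901 + 0.1149 = 6.5627 W/m².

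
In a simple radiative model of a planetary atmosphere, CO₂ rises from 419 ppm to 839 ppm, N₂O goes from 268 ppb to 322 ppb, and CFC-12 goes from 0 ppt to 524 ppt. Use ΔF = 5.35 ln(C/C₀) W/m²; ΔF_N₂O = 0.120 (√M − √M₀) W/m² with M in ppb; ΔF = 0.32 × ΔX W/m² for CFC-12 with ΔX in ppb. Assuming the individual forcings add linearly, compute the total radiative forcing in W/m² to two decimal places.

ΔF = 4.07 W/m²

CO₂: 5.35 × ln(839/419) = 5.35 × ln(2.00239) = 5.35 × 0.69434 = 3.7147 W/m².
N₂O: 0.120 × (√322 − √268) = 0.120 × (17.9444 − 16.3707) = 0.120 × 1.5737 = 0.1888 W/m².
CFC-12: Δ = 524 − 0 = 524 ppt = 0.524 ppb; ΔF = 0.32 × 0.524 = 0.1677 W/m².
Total ΔF = 3.7147 + 0.1888 + 0.1677 = 4.0712 W/m².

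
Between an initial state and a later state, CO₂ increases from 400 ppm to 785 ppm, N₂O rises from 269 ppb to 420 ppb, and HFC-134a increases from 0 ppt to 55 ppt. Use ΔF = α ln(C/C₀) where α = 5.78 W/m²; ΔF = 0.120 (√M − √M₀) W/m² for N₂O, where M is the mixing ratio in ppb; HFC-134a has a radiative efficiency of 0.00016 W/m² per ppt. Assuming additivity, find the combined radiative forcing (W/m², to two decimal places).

ΔF = 4.40 W/m²

CO₂: 5.78 × ln(785/400) = 5.78 × ln(1.96250) = 5.78 × 0.67422 = 3.8970 W/m².
N₂O: 0.120 × (√420 − √269) = 0.120 × (20.4939 − 16.4012) = 0.120 × 4.0927 = 0.4911 W/m².
HFC-134a: ΔF = 0.00016 × (55 − 0) = 0.00016 × 55 = 0.0088 W/m².
Total ΔF = 3.8970 + 0.4911 + 0.0088 = 4.3969 W/m².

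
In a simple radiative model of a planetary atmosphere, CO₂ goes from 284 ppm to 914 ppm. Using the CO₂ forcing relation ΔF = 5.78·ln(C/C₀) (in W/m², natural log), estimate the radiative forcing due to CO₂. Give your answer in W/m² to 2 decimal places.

ΔF = 6.76 W/m²

CO₂: 5.78 × ln(914/284) = 5.78 × ln(3.21831) = 5.78 × 1.16886 = 6.7560 W/m².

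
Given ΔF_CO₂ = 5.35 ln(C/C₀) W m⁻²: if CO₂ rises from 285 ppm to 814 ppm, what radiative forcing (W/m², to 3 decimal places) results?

ΔF = 5.615 W/m²

CO₂: 5.35 × ln(814/285) = 5.35 × ln(2.85614) = 5.35 × 1.04947 = 5.6147 W/m².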